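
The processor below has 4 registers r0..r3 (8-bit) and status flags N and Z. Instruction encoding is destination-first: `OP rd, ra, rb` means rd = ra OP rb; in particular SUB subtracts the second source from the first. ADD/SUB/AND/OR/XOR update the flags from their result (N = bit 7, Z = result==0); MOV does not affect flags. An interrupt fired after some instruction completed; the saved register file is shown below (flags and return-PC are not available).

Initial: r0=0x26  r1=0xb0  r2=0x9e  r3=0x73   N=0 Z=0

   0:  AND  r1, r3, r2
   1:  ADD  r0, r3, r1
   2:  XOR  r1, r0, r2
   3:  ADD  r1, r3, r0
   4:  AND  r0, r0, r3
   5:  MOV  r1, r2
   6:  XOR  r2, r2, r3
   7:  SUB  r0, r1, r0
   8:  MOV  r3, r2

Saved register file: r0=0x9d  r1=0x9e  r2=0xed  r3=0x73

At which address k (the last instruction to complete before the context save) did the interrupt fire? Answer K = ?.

after  0: r0=0x26 r1=0x12 r2=0x9e r3=0x73  N=0 Z=0
after  1: r0=0x85 r1=0x12 r2=0x9e r3=0x73  N=1 Z=0
after  2: r0=0x85 r1=0x1b r2=0x9e r3=0x73  N=0 Z=0
after  3: r0=0x85 r1=0xf8 r2=0x9e r3=0x73  N=1 Z=0
after  4: r0=0x01 r1=0xf8 r2=0x9e r3=0x73  N=0 Z=0
after  5: r0=0x01 r1=0x9e r2=0x9e r3=0x73  N=0 Z=0
after  6: r0=0x01 r1=0x9e r2=0xed r3=0x73  N=1 Z=0
after  7: r0=0x9d r1=0x9e r2=0xed r3=0x73  N=1 Z=0
-- IRQ taken; context saved, return-PC = 8 --

K = 7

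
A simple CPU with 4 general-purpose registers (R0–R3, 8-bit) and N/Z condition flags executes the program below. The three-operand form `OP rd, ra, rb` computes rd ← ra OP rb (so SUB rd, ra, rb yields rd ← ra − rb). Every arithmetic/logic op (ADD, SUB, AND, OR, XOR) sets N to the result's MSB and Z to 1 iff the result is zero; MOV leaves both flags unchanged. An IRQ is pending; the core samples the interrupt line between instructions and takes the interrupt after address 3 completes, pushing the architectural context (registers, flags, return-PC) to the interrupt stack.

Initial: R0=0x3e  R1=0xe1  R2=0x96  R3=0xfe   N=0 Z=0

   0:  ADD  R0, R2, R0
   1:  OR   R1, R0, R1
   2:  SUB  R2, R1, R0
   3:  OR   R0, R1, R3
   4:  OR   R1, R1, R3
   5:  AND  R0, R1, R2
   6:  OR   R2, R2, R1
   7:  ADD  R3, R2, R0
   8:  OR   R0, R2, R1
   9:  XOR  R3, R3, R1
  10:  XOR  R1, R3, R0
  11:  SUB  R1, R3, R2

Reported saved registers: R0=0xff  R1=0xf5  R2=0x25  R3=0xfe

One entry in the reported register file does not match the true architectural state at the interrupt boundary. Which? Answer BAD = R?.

BAD = R2

after  0: R0=0xd4 R1=0xe1 R2=0x96 R3=0xfe  N=1 Z=0
after  1: R0=0xd4 R1=0xf5 R2=0x96 R3=0xfe  N=1 Z=0
after  2: R0=0xd4 R1=0xf5 R2=0x21 R3=0xfe  N=0 Z=0
after  3: R0=0xff R1=0xf5 R2=0x21 R3=0xfe  N=1 Z=0
-- IRQ taken; context saved, return-PC = 4 --
mismatch: R2: reported 0x25 vs actual 0x21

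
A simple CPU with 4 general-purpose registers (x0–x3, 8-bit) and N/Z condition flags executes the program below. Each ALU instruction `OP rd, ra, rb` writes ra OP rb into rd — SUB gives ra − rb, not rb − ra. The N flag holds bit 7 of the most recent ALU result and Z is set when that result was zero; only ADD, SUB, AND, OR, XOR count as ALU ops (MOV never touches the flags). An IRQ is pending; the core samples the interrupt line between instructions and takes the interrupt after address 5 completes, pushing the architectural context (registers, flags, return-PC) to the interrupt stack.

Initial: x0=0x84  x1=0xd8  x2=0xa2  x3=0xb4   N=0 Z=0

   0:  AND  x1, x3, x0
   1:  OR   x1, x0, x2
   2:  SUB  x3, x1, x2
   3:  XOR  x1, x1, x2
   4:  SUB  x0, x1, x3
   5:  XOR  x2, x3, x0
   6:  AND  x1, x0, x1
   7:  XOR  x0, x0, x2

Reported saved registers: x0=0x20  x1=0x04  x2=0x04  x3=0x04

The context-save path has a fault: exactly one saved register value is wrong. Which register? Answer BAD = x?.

BAD = x0

after  0: x0=0x84 x1=0x84 x2=0xa2 x3=0xb4  N=1 Z=0
after  1: x0=0x84 x1=0xa6 x2=0xa2 x3=0xb4  N=1 Z=0
after  2: x0=0x84 x1=0xa6 x2=0xa2 x3=0x04  N=0 Z=0
after  3: x0=0x84 x1=0x04 x2=0xa2 x3=0x04  N=0 Z=0
after  4: x0=0x00 x1=0x04 x2=0xa2 x3=0x04  N=0 Z=1
after  5: x0=0x00 x1=0x04 x2=0x04 x3=0x04  N=0 Z=0
-- IRQ taken; context saved, return-PC = 6 --
mismatch: x0: reported 0x20 vs actual 0x00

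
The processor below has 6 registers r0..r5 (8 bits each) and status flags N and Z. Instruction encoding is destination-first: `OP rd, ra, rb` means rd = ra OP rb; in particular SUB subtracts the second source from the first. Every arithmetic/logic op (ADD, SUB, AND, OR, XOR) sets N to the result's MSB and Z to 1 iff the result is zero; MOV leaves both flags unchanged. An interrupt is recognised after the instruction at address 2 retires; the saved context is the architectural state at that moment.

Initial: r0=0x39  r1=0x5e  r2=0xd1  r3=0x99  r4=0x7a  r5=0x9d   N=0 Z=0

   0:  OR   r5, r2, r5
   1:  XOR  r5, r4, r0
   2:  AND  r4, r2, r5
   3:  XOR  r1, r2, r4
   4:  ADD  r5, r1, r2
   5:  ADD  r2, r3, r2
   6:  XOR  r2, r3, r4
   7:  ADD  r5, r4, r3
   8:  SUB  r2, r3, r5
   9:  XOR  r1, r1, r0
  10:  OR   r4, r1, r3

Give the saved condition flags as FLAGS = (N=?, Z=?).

after  0: r0=0x39 r1=0x5e r2=0xd1 r3=0x99 r4=0x7a r5=0xdd  N=1 Z=0
after  1: r0=0x39 r1=0x5e r2=0xd1 r3=0x99 r4=0x7a r5=0x43  N=0 Z=0
after  2: r0=0x39 r1=0x5e r2=0xd1 r3=0x99 r4=0x41 r5=0x43  N=0 Z=0
-- IRQ taken; context saved, return-PC = 3 --

FLAGS = (N=0, Z=0)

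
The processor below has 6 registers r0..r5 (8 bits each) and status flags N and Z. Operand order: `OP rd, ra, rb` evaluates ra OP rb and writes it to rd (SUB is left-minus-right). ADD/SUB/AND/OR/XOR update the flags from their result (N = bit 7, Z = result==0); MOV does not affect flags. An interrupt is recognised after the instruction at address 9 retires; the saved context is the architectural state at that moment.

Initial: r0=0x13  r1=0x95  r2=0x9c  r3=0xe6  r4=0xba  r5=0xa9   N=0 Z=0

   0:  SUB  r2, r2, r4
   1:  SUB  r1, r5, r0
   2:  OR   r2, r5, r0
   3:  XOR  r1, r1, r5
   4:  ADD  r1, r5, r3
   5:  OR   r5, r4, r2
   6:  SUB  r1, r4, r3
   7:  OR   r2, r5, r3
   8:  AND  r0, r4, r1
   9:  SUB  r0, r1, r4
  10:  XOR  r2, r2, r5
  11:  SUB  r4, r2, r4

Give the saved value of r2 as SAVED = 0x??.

SAVED = 0xff

after  0: r0=0x13 r1=0x95 r2=0xe2 r3=0xe6 r4=0xba r5=0xa9  N=1 Z=0
after  1: r0=0x13 r1=0x96 r2=0xe2 r3=0xe6 r4=0xba r5=0xa9  N=1 Z=0
after  2: r0=0x13 r1=0x96 r2=0xbb r3=0xe6 r4=0xba r5=0xa9  N=1 Z=0
after  3: r0=0x13 r1=0x3f r2=0xbb r3=0xe6 r4=0xba r5=0xa9  N=0 Z=0
after  4: r0=0x13 r1=0x8f r2=0xbb r3=0xe6 r4=0xba r5=0xa9  N=1 Z=0
after  5: r0=0x13 r1=0x8f r2=0xbb r3=0xe6 r4=0xba r5=0xbb  N=1 Z=0
after  6: r0=0x13 r1=0xd4 r2=0xbb r3=0xe6 r4=0xba r5=0xbb  N=1 Z=0
after  7: r0=0x13 r1=0xd4 r2=0xff r3=0xe6 r4=0xba r5=0xbb  N=1 Z=0
after  8: r0=0x90 r1=0xd4 r2=0xff r3=0xe6 r4=0xba r5=0xbb  N=1 Z=0
after  9: r0=0x1a r1=0xd4 r2=0xff r3=0xe6 r4=0xba r5=0xbb  N=0 Z=0
-- IRQ taken; context saved, return-PC = 10 --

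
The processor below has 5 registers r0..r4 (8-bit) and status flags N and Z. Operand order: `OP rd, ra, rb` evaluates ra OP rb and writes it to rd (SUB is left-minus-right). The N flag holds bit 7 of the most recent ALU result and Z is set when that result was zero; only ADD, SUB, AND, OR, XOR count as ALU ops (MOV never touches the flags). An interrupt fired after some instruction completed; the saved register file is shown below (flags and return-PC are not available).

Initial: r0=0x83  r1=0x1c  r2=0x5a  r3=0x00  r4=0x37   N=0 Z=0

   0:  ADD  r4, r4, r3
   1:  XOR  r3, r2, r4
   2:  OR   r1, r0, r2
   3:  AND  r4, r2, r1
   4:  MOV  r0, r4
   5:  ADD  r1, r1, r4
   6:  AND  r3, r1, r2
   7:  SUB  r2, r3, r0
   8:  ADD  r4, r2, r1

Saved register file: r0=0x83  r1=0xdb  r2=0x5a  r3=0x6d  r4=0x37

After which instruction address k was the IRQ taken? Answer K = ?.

K = 2

after  0: r0=0x83 r1=0x1c r2=0x5a r3=0x00 r4=0x37  N=0 Z=0
after  1: r0=0x83 r1=0x1c r2=0x5a r3=0x6d r4=0x37  N=0 Z=0
after  2: r0=0x83 r1=0xdb r2=0x5a r3=0x6d r4=0x37  N=1 Z=0
-- IRQ taken; context saved, return-PC = 3 --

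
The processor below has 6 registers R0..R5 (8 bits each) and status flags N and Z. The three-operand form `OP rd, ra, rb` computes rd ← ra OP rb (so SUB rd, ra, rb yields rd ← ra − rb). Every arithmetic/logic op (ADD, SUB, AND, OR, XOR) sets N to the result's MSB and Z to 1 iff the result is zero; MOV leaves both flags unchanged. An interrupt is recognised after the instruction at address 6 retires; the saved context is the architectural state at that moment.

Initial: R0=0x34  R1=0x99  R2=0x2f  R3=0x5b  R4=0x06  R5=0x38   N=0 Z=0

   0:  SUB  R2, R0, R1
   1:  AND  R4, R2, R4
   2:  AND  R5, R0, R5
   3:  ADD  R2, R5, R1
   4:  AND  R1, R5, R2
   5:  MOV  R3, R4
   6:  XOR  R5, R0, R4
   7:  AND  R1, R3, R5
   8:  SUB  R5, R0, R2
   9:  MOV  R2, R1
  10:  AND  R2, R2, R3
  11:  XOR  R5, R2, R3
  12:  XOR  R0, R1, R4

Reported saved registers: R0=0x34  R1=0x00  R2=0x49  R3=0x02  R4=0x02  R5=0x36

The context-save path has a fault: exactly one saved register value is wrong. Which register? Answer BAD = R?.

BAD = R2

after  0: R0=0x34 R1=0x99 R2=0x9b R3=0x5b R4=0x06 R5=0x38  N=1 Z=0
after  1: R0=0x34 R1=0x99 R2=0x9b R3=0x5b R4=0x02 R5=0x38  N=0 Z=0
after  2: R0=0x34 R1=0x99 R2=0x9b R3=0x5b R4=0x02 R5=0x30  N=0 Z=0
after  3: R0=0x34 R1=0x99 R2=0xc9 R3=0x5b R4=0x02 R5=0x30  N=1 Z=0
after  4: R0=0x34 R1=0x00 R2=0xc9 R3=0x5b R4=0x02 R5=0x30  N=0 Z=1
after  5: R0=0x34 R1=0x00 R2=0xc9 R3=0x02 R4=0x02 R5=0x30  N=0 Z=1
after  6: R0=0x34 R1=0x00 R2=0xc9 R3=0x02 R4=0x02 R5=0x36  N=0 Z=0
-- IRQ taken; context saved, return-PC = 7 --
mismatch: R2: reported 0x49 vs actual 0xc9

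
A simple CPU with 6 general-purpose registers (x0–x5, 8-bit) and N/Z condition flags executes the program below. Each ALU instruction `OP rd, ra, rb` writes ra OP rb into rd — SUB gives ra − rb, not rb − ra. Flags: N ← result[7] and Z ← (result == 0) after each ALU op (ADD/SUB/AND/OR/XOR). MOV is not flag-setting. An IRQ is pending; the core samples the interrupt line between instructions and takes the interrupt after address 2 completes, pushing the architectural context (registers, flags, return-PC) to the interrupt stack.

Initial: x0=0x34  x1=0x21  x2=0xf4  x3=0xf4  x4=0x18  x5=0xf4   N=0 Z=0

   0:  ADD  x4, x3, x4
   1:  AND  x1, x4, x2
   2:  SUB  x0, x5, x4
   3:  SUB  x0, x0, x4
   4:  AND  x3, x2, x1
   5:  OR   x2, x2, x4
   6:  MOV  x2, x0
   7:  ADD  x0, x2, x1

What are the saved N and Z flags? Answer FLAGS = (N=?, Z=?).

after  0: x0=0x34 x1=0x21 x2=0xf4 x3=0xf4 x4=0x0c x5=0xf4  N=0 Z=0
after  1: x0=0x34 x1=0x04 x2=0xf4 x3=0xf4 x4=0x0c x5=0xf4  N=0 Z=0
after  2: x0=0xe8 x1=0x04 x2=0xf4 x3=0xf4 x4=0x0c x5=0xf4  N=1 Z=0
-- IRQ taken; context saved, return-PC = 3 --

FLAGS = (N=1, Z=0)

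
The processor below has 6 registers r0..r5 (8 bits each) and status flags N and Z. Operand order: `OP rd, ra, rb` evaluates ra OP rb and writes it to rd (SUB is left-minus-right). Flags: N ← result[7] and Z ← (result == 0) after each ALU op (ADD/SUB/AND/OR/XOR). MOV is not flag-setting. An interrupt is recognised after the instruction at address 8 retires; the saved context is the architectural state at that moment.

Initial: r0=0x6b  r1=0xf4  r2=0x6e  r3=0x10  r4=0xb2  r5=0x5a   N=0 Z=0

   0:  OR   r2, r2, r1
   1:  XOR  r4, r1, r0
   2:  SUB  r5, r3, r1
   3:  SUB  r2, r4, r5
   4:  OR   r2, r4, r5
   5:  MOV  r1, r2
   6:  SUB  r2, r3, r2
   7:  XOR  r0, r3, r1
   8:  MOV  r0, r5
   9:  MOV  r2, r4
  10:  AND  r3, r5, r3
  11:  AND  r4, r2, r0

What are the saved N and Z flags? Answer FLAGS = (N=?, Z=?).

after  0: r0=0x6b r1=0xf4 r2=0xfe r3=0x10 r4=0xb2 r5=0x5a  N=1 Z=0
after  1: r0=0x6b r1=0xf4 r2=0xfe r3=0x10 r4=0x9f r5=0x5a  N=1 Z=0
after  2: r0=0x6b r1=0xf4 r2=0xfe r3=0x10 r4=0x9f r5=0x1c  N=0 Z=0
after  3: r0=0x6b r1=0xf4 r2=0x83 r3=0x10 r4=0x9f r5=0x1c  N=1 Z=0
after  4: r0=0x6b r1=0xf4 r2=0x9f r3=0x10 r4=0x9f r5=0x1c  N=1 Z=0
after  5: r0=0x6b r1=0x9f r2=0x9f r3=0x10 r4=0x9f r5=0x1c  N=1 Z=0
after  6: r0=0x6b r1=0x9f r2=0x71 r3=0x10 r4=0x9f r5=0x1c  N=0 Z=0
after  7: r0=0x8f r1=0x9f r2=0x71 r3=0x10 r4=0x9f r5=0x1c  N=1 Z=0
after  8: r0=0x1c r1=0x9f r2=0x71 r3=0x10 r4=0x9f r5=0x1c  N=1 Z=0
-- IRQ taken; context saved, return-PC = 9 --

FLAGS = (N=1, Z=0)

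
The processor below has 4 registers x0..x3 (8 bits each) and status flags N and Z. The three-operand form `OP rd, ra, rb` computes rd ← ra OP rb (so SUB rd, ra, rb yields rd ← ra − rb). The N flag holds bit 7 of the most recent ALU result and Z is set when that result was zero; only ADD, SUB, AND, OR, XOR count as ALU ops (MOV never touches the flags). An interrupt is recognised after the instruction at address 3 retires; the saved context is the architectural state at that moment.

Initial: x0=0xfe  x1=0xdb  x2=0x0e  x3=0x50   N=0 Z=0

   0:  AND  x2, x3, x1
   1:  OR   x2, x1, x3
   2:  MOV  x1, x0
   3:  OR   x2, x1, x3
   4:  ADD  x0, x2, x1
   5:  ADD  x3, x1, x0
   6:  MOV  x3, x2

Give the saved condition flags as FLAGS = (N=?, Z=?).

after  0: x0=0xfe x1=0xdb x2=0x50 x3=0x50  N=0 Z=0
after  1: x0=0xfe x1=0xdb x2=0xdb x3=0x50  N=1 Z=0
after  2: x0=0xfe x1=0xfe x2=0xdb x3=0x50  N=1 Z=0
after  3: x0=0xfe x1=0xfe x2=0xfe x3=0x50  N=1 Z=0
-- IRQ taken; context saved, return-PC = 4 --

FLAGS = (N=1, Z=0)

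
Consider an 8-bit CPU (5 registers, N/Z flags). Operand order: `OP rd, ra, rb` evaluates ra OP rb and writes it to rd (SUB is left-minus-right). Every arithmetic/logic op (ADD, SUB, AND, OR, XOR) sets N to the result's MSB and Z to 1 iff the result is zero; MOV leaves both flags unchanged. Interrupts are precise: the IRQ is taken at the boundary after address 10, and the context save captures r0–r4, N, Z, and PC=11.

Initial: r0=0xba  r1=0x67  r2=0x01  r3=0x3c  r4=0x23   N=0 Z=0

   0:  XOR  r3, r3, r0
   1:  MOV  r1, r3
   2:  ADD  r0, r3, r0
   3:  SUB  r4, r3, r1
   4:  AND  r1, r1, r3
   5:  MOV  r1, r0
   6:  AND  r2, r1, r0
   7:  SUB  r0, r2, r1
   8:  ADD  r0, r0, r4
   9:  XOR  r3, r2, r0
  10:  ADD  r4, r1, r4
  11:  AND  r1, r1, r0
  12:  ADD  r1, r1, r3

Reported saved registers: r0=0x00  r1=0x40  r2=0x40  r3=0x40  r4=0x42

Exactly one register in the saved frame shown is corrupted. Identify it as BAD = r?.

BAD = r4

after  0: r0=0xba r1=0x67 r2=0x01 r3=0x86 r4=0x23  N=1 Z=0
after  1: r0=0xba r1=0x86 r2=0x01 r3=0x86 r4=0x23  N=1 Z=0
after  2: r0=0x40 r1=0x86 r2=0x01 r3=0x86 r4=0x23  N=0 Z=0
after  3: r0=0x40 r1=0x86 r2=0x01 r3=0x86 r4=0x00  N=0 Z=1
after  4: r0=0x40 r1=0x86 r2=0x01 r3=0x86 r4=0x00  N=1 Z=0
after  5: r0=0x40 r1=0x40 r2=0x01 r3=0x86 r4=0x00  N=1 Z=0
after  6: r0=0x40 r1=0x40 r2=0x40 r3=0x86 r4=0x00  N=0 Z=0
after  7: r0=0x00 r1=0x40 r2=0x40 r3=0x86 r4=0x00  N=0 Z=1
after  8: r0=0x00 r1=0x40 r2=0x40 r3=0x86 r4=0x00  N=0 Z=1
after  9: r0=0x00 r1=0x40 r2=0x40 r3=0x40 r4=0x00  N=0 Z=0
after 10: r0=0x00 r1=0x40 r2=0x40 r3=0x40 r4=0x40  N=0 Z=0
-- IRQ taken; context saved, return-PC = 11 --
mismatch: r4: reported 0x42 vs actual 0x40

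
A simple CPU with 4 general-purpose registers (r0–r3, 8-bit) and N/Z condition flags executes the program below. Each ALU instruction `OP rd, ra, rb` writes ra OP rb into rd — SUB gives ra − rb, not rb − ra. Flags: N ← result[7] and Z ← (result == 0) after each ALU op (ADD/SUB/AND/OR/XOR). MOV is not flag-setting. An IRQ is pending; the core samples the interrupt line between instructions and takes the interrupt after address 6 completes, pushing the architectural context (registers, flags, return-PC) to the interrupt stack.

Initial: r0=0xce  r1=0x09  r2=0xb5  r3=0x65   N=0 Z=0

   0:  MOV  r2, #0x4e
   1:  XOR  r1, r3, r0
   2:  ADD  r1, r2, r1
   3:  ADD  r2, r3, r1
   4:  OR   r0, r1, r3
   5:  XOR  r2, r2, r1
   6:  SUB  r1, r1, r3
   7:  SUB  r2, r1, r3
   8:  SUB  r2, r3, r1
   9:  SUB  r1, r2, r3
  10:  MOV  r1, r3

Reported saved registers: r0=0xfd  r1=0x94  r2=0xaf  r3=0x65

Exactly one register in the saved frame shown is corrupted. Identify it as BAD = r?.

BAD = r2

after  0: r0=0xce r1=0x09 r2=0x4e r3=0x65  N=0 Z=0
after  1: r0=0xce r1=0xab r2=0x4e r3=0x65  N=1 Z=0
after  2: r0=0xce r1=0xf9 r2=0x4e r3=0x65  N=1 Z=0
after  3: r0=0xce r1=0xf9 r2=0x5e r3=0x65  N=0 Z=0
after  4: r0=0xfd r1=0xf9 r2=0x5e r3=0x65  N=1 Z=0
after  5: r0=0xfd r1=0xf9 r2=0xa7 r3=0x65  N=1 Z=0
after  6: r0=0xfd r1=0x94 r2=0xa7 r3=0x65  N=1 Z=0
-- IRQ taken; context saved, return-PC = 7 --
mismatch: r2: reported 0xaf vs actual 0xa7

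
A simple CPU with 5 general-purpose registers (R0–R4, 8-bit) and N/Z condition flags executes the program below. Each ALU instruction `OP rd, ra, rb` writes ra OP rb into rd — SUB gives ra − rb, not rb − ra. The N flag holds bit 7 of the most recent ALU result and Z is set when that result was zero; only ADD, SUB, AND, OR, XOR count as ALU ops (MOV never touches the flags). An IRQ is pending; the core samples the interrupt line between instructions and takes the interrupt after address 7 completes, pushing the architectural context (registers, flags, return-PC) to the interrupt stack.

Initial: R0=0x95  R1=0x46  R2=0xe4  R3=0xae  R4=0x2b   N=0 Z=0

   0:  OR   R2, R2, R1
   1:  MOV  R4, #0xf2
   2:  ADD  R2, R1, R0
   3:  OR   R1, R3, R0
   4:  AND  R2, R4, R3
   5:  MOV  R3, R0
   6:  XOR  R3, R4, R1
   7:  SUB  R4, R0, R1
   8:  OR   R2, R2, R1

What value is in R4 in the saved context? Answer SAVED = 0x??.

SAVED = 0xd6

after  0: R0=0x95 R1=0x46 R2=0xe6 R3=0xae R4=0x2b  N=1 Z=0
after  1: R0=0x95 R1=0x46 R2=0xe6 R3=0xae R4=0xf2  N=1 Z=0
after  2: R0=0x95 R1=0x46 R2=0xdb R3=0xae R4=0xf2  N=1 Z=0
after  3: R0=0x95 R1=0xbf R2=0xdb R3=0xae R4=0xf2  N=1 Z=0
after  4: R0=0x95 R1=0xbf R2=0xa2 R3=0xae R4=0xf2  N=1 Z=0
after  5: R0=0x95 R1=0xbf R2=0xa2 R3=0x95 R4=0xf2  N=1 Z=0
after  6: R0=0x95 R1=0xbf R2=0xa2 R3=0x4d R4=0xf2  N=0 Z=0
after  7: R0=0x95 R1=0xbf R2=0xa2 R3=0x4d R4=0xd6  N=1 Z=0
-- IRQ taken; context saved, return-PC = 8 --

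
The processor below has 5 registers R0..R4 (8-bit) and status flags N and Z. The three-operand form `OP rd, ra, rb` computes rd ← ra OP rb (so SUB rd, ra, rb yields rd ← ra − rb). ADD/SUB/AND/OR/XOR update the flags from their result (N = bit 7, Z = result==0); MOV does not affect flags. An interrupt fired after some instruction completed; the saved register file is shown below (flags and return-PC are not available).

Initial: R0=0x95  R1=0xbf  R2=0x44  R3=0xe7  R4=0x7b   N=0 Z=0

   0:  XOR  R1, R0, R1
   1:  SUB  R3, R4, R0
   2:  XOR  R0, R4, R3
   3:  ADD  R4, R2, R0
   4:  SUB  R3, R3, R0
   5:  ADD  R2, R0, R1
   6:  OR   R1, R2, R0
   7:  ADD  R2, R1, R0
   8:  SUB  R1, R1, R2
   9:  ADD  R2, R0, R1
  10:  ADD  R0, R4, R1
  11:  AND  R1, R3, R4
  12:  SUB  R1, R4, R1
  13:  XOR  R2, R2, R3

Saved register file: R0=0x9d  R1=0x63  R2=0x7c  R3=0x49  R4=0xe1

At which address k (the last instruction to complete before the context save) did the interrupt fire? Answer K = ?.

K = 8

after  0: R0=0x95 R1=0x2a R2=0x44 R3=0xe7 R4=0x7b  N=0 Z=0
after  1: R0=0x95 R1=0x2a R2=0x44 R3=0xe6 R4=0x7b  N=1 Z=0
after  2: R0=0x9d R1=0x2a R2=0x44 R3=0xe6 R4=0x7b  N=1 Z=0
after  3: R0=0x9d R1=0x2a R2=0x44 R3=0xe6 R4=0xe1  N=1 Z=0
after  4: R0=0x9d R1=0x2a R2=0x44 R3=0x49 R4=0xe1  N=0 Z=0
after  5: R0=0x9d R1=0x2a R2=0xc7 R3=0x49 R4=0xe1  N=1 Z=0
after  6: R0=0x9d R1=0xdf R2=0xc7 R3=0x49 R4=0xe1  N=1 Z=0
after  7: R0=0x9d R1=0xdf R2=0x7c R3=0x49 R4=0xe1  N=0 Z=0
after  8: R0=0x9d R1=0x63 R2=0x7c R3=0x49 R4=0xe1  N=0 Z=0
-- IRQ taken; context saved, return-PC = 9 --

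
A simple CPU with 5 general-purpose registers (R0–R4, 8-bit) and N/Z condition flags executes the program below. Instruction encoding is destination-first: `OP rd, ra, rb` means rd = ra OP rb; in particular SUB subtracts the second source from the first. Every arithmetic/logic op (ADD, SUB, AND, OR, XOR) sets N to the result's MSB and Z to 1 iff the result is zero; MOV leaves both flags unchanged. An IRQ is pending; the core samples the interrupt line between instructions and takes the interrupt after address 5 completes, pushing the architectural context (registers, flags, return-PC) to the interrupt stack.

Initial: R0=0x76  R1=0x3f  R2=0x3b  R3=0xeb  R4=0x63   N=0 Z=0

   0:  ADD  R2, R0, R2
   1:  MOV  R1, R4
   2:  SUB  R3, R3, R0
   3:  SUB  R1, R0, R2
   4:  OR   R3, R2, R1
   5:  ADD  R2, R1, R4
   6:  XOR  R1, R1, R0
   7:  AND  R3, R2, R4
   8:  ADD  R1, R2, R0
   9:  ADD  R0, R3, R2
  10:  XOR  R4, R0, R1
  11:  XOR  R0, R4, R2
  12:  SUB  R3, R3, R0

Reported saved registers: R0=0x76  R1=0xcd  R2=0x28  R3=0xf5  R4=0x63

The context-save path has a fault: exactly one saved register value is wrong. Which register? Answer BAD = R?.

after  0: R0=0x76 R1=0x3f R2=0xb1 R3=0xeb R4=0x63  N=1 Z=0
after  1: R0=0x76 R1=0x63 R2=0xb1 R3=0xeb R4=0x63  N=1 Z=0
after  2: R0=0x76 R1=0x63 R2=0xb1 R3=0x75 R4=0x63  N=0 Z=0
after  3: R0=0x76 R1=0xc5 R2=0xb1 R3=0x75 R4=0x63  N=1 Z=0
after  4: R0=0x76 R1=0xc5 R2=0xb1 R3=0xf5 R4=0x63  N=1 Z=0
after  5: R0=0x76 R1=0xc5 R2=0x28 R3=0xf5 R4=0x63  N=0 Z=0
-- IRQ taken; context saved, return-PC = 6 --
mismatch: R1: reported 0xcd vs actual 0xc5

BAD = R1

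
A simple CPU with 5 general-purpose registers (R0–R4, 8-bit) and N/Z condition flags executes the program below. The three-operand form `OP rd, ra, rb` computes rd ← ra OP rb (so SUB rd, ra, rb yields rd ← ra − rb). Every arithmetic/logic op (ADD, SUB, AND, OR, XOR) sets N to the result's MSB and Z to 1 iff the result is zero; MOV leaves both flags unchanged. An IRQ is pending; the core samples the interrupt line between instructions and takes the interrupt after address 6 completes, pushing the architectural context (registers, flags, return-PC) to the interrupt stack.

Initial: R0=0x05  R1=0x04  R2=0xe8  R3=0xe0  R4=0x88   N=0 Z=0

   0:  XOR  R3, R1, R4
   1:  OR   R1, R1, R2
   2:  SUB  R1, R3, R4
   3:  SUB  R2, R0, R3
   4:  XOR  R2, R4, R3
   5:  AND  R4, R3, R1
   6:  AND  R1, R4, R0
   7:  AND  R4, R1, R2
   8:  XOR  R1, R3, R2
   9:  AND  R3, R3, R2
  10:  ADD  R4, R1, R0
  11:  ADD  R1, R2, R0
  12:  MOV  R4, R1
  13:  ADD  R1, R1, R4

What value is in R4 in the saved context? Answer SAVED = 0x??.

after  0: R0=0x05 R1=0x04 R2=0xe8 R3=0x8c R4=0x88  N=1 Z=0
after  1: R0=0x05 R1=0xec R2=0xe8 R3=0x8c R4=0x88  N=1 Z=0
after  2: R0=0x05 R1=0x04 R2=0xe8 R3=0x8c R4=0x88  N=0 Z=0
after  3: R0=0x05 R1=0x04 R2=0x79 R3=0x8c R4=0x88  N=0 Z=0
after  4: R0=0x05 R1=0x04 R2=0x04 R3=0x8c R4=0x88  N=0 Z=0
after  5: R0=0x05 R1=0x04 R2=0x04 R3=0x8c R4=0x04  N=0 Z=0
after  6: R0=0x05 R1=0x04 R2=0x04 R3=0x8c R4=0x04  N=0 Z=0
-- IRQ taken; context saved, return-PC = 7 --

SAVED = 0x04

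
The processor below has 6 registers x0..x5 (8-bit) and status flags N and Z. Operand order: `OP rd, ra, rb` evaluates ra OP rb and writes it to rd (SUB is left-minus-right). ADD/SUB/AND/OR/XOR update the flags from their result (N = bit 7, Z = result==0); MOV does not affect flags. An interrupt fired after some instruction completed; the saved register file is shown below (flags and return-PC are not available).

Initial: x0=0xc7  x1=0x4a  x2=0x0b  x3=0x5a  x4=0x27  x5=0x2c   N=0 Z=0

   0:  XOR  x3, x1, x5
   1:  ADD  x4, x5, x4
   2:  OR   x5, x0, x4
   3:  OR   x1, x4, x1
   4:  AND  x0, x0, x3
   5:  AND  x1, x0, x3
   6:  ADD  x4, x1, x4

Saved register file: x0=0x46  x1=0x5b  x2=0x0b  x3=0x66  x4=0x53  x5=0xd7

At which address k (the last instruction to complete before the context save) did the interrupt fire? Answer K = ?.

K = 4

after  0: x0=0xc7 x1=0x4a x2=0x0b x3=0x66 x4=0x27 x5=0x2c  N=0 Z=0
after  1: x0=0xc7 x1=0x4a x2=0x0b x3=0x66 x4=0x53 x5=0x2c  N=0 Z=0
after  2: x0=0xc7 x1=0x4a x2=0x0b x3=0x66 x4=0x53 x5=0xd7  N=1 Z=0
after  3: x0=0xc7 x1=0x5b x2=0x0b x3=0x66 x4=0x53 x5=0xd7  N=0 Z=0
after  4: x0=0x46 x1=0x5b x2=0x0b x3=0x66 x4=0x53 x5=0xd7  N=0 Z=0
-- IRQ taken; context saved, return-PC = 5 --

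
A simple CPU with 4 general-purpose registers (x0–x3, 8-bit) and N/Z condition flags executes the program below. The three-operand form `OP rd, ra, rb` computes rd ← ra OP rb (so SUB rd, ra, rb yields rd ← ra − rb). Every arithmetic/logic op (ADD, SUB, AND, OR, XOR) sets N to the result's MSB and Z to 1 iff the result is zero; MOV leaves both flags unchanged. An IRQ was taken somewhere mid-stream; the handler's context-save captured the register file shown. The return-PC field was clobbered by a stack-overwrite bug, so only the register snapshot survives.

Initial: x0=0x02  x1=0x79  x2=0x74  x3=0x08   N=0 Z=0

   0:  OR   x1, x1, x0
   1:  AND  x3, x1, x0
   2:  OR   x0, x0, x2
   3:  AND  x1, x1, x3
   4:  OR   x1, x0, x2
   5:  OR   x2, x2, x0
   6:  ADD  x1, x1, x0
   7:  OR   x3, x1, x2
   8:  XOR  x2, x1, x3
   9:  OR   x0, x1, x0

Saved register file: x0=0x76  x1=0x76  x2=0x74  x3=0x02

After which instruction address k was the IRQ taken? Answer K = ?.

K = 4

after  0: x0=0x02 x1=0x7b x2=0x74 x3=0x08  N=0 Z=0
after  1: x0=0x02 x1=0x7b x2=0x74 x3=0x02  N=0 Z=0
after  2: x0=0x76 x1=0x7b x2=0x74 x3=0x02  N=0 Z=0
after  3: x0=0x76 x1=0x02 x2=0x74 x3=0x02  N=0 Z=0
after  4: x0=0x76 x1=0x76 x2=0x74 x3=0x02  N=0 Z=0
-- IRQ taken; context saved, return-PC = 5 --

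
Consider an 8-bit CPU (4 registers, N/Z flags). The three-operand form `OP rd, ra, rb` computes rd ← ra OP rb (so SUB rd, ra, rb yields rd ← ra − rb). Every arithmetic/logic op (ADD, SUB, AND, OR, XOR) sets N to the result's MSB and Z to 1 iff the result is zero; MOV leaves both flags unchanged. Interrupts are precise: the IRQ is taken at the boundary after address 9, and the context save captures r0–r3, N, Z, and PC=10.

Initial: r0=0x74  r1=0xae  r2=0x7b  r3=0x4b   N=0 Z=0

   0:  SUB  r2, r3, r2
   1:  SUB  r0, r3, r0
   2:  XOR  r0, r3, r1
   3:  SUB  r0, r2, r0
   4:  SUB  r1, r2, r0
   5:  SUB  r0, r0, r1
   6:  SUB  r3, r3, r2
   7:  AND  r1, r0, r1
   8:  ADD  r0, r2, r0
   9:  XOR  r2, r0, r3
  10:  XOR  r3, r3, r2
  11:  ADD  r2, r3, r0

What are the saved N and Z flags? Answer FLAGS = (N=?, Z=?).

after  0: r0=0x74 r1=0xae r2=0xd0 r3=0x4b  N=1 Z=0
after  1: r0=0xd7 r1=0xae r2=0xd0 r3=0x4b  N=1 Z=0
after  2: r0=0xe5 r1=0xae r2=0xd0 r3=0x4b  N=1 Z=0
after  3: r0=0xeb r1=0xae r2=0xd0 r3=0x4b  N=1 Z=0
after  4: r0=0xeb r1=0xe5 r2=0xd0 r3=0x4b  N=1 Z=0
after  5: r0=0x06 r1=0xe5 r2=0xd0 r3=0x4b  N=0 Z=0
after  6: r0=0x06 r1=0xe5 r2=0xd0 r3=0x7b  N=0 Z=0
after  7: r0=0x06 r1=0x04 r2=0xd0 r3=0x7b  N=0 Z=0
after  8: r0=0xd6 r1=0x04 r2=0xd0 r3=0x7b  N=1 Z=0
after  9: r0=0xd6 r1=0x04 r2=0xad r3=0x7b  N=1 Z=0
-- IRQ taken; context saved, return-PC = 10 --

FLAGS = (N=1, Z=0)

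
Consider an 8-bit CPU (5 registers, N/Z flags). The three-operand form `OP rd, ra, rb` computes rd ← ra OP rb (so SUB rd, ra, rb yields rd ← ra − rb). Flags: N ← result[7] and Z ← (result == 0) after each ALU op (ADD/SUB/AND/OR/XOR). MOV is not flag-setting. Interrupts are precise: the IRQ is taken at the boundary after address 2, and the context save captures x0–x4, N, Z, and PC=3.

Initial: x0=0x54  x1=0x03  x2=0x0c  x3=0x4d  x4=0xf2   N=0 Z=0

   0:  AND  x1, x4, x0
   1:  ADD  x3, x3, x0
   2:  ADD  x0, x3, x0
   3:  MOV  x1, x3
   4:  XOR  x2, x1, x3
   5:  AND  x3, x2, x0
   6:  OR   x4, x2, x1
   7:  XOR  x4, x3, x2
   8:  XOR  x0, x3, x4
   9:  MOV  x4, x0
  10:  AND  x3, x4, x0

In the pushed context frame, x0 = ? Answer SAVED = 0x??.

SAVED = 0xf5

after  0: x0=0x54 x1=0x50 x2=0x0c x3=0x4d x4=0xf2  N=0 Z=0
after  1: x0=0x54 x1=0x50 x2=0x0c x3=0xa1 x4=0xf2  N=1 Z=0
after  2: x0=0xf5 x1=0x50 x2=0x0c x3=0xa1 x4=0xf2  N=1 Z=0
-- IRQ taken; context saved, return-PC = 3 --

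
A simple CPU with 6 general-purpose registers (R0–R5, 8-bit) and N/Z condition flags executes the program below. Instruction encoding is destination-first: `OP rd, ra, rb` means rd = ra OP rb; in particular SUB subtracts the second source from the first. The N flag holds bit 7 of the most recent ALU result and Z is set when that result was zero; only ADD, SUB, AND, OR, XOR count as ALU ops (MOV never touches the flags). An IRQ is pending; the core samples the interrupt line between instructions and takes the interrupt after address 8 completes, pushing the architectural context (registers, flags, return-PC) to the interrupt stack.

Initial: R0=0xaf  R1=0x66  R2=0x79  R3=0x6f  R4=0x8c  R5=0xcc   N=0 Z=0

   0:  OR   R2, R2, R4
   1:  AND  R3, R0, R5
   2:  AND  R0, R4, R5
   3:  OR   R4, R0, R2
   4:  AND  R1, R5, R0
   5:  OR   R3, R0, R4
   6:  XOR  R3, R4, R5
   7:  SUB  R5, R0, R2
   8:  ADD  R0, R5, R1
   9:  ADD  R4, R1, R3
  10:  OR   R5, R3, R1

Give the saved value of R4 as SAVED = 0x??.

SAVED = 0xfd

after  0: R0=0xaf R1=0x66 R2=0xfd R3=0x6f R4=0x8c R5=0xcc  N=1 Z=0
after  1: R0=0xaf R1=0x66 R2=0xfd R3=0x8c R4=0x8c R5=0xcc  N=1 Z=0
after  2: R0=0x8c R1=0x66 R2=0xfd R3=0x8c R4=0x8c R5=0xcc  N=1 Z=0
after  3: R0=0x8c R1=0x66 R2=0xfd R3=0x8c R4=0xfd R5=0xcc  N=1 Z=0
after  4: R0=0x8c R1=0x8c R2=0xfd R3=0x8c R4=0xfd R5=0xcc  N=1 Z=0
after  5: R0=0x8c R1=0x8c R2=0xfd R3=0xfd R4=0xfd R5=0xcc  N=1 Z=0
after  6: R0=0x8c R1=0x8c R2=0xfd R3=0x31 R4=0xfd R5=0xcc  N=0 Z=0
after  7: R0=0x8c R1=0x8c R2=0xfd R3=0x31 R4=0xfd R5=0x8f  N=1 Z=0
after  8: R0=0x1b R1=0x8c R2=0xfd R3=0x31 R4=0xfd R5=0x8f  N=0 Z=0
-- IRQ taken; context saved, return-PC = 9 --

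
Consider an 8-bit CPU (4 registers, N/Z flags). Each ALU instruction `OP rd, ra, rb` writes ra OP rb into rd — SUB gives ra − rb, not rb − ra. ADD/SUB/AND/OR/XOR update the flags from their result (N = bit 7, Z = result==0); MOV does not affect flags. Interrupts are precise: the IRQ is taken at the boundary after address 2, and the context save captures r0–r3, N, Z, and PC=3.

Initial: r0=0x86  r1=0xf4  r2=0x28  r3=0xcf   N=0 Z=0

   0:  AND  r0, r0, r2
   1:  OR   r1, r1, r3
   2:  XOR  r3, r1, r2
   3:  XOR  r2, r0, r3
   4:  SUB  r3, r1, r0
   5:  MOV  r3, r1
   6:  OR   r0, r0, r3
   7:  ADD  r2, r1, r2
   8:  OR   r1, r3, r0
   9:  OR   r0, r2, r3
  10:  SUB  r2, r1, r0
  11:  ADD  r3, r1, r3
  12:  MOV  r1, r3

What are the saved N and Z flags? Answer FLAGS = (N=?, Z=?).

after  0: r0=0x00 r1=0xf4 r2=0x28 r3=0xcf  N=0 Z=1
after  1: r0=0x00 r1=0xff r2=0x28 r3=0xcf  N=1 Z=0
after  2: r0=0x00 r1=0xff r2=0x28 r3=0xd7  N=1 Z=0
-- IRQ taken; context saved, return-PC = 3 --

FLAGS = (N=1, Z=0)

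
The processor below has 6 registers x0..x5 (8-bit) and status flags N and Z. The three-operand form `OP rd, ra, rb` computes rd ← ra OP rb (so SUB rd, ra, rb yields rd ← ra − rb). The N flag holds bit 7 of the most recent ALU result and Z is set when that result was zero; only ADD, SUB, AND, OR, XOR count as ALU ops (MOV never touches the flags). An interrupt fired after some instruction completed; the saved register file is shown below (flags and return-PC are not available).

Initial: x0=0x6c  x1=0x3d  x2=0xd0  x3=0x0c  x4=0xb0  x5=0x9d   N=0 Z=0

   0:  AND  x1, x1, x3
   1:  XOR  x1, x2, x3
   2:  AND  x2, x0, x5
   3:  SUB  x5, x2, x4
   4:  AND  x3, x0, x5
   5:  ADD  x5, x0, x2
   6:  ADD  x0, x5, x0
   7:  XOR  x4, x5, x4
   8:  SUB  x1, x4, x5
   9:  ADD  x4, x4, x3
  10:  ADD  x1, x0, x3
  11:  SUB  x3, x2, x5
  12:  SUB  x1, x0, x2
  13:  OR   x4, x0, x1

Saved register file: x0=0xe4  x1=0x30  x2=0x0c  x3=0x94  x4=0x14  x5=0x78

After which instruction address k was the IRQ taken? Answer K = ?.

after  0: x0=0x6c x1=0x0c x2=0xd0 x3=0x0c x4=0xb0 x5=0x9d  N=0 Z=0
after  1: x0=0x6c x1=0xdc x2=0xd0 x3=0x0c x4=0xb0 x5=0x9d  N=1 Z=0
after  2: x0=0x6c x1=0xdc x2=0x0c x3=0x0c x4=0xb0 x5=0x9d  N=0 Z=0
after  3: x0=0x6c x1=0xdc x2=0x0c x3=0x0c x4=0xb0 x5=0x5c  N=0 Z=0
after  4: x0=0x6c x1=0xdc x2=0x0c x3=0x4c x4=0xb0 x5=0x5c  N=0 Z=0
after  5: x0=0x6c x1=0xdc x2=0x0c x3=0x4c x4=0xb0 x5=0x78  N=0 Z=0
after  6: x0=0xe4 x1=0xdc x2=0x0c x3=0x4c x4=0xb0 x5=0x78  N=1 Z=0
after  7: x0=0xe4 x1=0xdc x2=0x0c x3=0x4c x4=0xc8 x5=0x78  N=1 Z=0
after  8: x0=0xe4 x1=0x50 x2=0x0c x3=0x4c x4=0xc8 x5=0x78  N=0 Z=0
after  9: x0=0xe4 x1=0x50 x2=0x0c x3=0x4c x4=0x14 x5=0x78  N=0 Z=0
after 10: x0=0xe4 x1=0x30 x2=0x0c x3=0x4c x4=0x14 x5=0x78  N=0 Z=0
after 11: x0=0xe4 x1=0x30 x2=0x0c x3=0x94 x4=0x14 x5=0x78  N=1 Z=0
-- IRQ taken; context saved, return-PC = 12 --

K = 11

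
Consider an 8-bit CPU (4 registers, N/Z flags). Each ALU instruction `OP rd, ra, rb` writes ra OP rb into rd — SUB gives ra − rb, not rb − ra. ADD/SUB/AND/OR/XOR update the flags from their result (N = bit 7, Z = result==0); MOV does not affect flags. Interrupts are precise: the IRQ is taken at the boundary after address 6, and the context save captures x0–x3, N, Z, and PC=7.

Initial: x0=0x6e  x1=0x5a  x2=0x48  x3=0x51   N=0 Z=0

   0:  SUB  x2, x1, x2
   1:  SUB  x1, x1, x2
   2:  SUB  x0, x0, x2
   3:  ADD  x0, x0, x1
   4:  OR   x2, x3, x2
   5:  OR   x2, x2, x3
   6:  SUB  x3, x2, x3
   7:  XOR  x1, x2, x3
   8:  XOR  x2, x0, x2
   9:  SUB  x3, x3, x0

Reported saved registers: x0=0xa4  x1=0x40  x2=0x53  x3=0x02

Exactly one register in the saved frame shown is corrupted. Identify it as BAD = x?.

BAD = x1

after  0: x0=0x6e x1=0x5a x2=0x12 x3=0x51  N=0 Z=0
after  1: x0=0x6e x1=0x48 x2=0x12 x3=0x51  N=0 Z=0
after  2: x0=0x5c x1=0x48 x2=0x12 x3=0x51  N=0 Z=0
after  3: x0=0xa4 x1=0x48 x2=0x12 x3=0x51  N=1 Z=0
after  4: x0=0xa4 x1=0x48 x2=0x53 x3=0x51  N=0 Z=0
after  5: x0=0xa4 x1=0x48 x2=0x53 x3=0x51  N=0 Z=0
after  6: x0=0xa4 x1=0x48 x2=0x53 x3=0x02  N=0 Z=0
-- IRQ taken; context saved, return-PC = 7 --
mismatch: x1: reported 0x40 vs actual 0x48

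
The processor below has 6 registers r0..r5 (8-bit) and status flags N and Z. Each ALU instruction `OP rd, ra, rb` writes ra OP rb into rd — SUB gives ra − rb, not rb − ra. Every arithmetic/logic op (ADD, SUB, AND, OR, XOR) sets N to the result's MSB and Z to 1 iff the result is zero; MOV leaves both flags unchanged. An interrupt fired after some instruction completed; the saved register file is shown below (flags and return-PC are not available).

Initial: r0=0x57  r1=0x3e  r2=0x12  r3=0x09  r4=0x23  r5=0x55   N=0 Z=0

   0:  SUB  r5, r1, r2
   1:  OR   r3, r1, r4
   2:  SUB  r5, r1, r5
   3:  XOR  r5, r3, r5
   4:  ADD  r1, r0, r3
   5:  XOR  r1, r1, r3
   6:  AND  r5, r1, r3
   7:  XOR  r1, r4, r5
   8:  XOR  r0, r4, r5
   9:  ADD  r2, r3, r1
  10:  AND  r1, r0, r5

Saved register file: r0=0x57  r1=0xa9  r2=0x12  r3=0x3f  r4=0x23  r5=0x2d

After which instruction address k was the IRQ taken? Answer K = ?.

K = 5

after  0: r0=0x57 r1=0x3e r2=0x12 r3=0x09 r4=0x23 r5=0x2c  N=0 Z=0
after  1: r0=0x57 r1=0x3e r2=0x12 r3=0x3f r4=0x23 r5=0x2c  N=0 Z=0
after  2: r0=0x57 r1=0x3e r2=0x12 r3=0x3f r4=0x23 r5=0x12  N=0 Z=0
after  3: r0=0x57 r1=0x3e r2=0x12 r3=0x3f r4=0x23 r5=0x2d  N=0 Z=0
after  4: r0=0x57 r1=0x96 r2=0x12 r3=0x3f r4=0x23 r5=0x2d  N=1 Z=0
after  5: r0=0x57 r1=0xa9 r2=0x12 r3=0x3f r4=0x23 r5=0x2d  N=1 Z=0
-- IRQ taken; context saved, return-PC = 6 --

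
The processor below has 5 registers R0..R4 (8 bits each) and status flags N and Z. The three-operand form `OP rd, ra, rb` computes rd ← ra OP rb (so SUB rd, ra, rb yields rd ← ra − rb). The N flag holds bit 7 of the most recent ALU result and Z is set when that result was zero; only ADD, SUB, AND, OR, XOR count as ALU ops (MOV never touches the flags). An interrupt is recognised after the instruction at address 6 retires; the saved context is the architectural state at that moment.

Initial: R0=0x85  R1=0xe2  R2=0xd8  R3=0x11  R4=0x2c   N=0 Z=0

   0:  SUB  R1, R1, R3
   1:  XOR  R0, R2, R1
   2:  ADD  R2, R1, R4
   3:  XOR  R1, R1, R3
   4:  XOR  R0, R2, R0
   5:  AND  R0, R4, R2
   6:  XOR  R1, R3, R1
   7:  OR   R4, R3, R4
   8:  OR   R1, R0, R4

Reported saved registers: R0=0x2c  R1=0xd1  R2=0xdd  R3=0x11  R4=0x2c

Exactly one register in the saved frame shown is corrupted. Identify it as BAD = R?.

BAD = R2

after  0: R0=0x85 R1=0xd1 R2=0xd8 R3=0x11 R4=0x2c  N=1 Z=0
after  1: R0=0x09 R1=0xd1 R2=0xd8 R3=0x11 R4=0x2c  N=0 Z=0
after  2: R0=0x09 R1=0xd1 R2=0xfd R3=0x11 R4=0x2c  N=1 Z=0
after  3: R0=0x09 R1=0xc0 R2=0xfd R3=0x11 R4=0x2c  N=1 Z=0
after  4: R0=0xf4 R1=0xc0 R2=0xfd R3=0x11 R4=0x2c  N=1 Z=0
after  5: R0=0x2c R1=0xc0 R2=0xfd R3=0x11 R4=0x2c  N=0 Z=0
after  6: R0=0x2c R1=0xd1 R2=0xfd R3=0x11 R4=0x2c  N=1 Z=0
-- IRQ taken; context saved, return-PC = 7 --
mismatch: R2: reported 0xdd vs actual 0xfd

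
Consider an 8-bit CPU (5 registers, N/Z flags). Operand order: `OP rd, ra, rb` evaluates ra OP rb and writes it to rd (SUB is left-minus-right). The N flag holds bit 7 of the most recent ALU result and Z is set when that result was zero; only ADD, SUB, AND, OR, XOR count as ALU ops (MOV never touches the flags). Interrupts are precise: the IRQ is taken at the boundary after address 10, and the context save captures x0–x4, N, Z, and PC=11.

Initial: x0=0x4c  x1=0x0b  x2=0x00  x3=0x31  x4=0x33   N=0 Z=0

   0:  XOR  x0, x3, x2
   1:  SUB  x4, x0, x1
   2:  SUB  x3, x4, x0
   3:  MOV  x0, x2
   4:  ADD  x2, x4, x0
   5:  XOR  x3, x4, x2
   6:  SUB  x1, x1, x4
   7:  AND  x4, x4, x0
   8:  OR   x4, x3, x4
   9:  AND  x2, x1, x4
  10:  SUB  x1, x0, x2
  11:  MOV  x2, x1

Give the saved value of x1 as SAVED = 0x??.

SAVED = 0x00

after  0: x0=0x31 x1=0x0b x2=0x00 x3=0x31 x4=0x33  N=0 Z=0
after  1: x0=0x31 x1=0x0b x2=0x00 x3=0x31 x4=0x26  N=0 Z=0
after  2: x0=0x31 x1=0x0b x2=0x00 x3=0xf5 x4=0x26  N=1 Z=0
after  3: x0=0x00 x1=0x0b x2=0x00 x3=0xf5 x4=0x26  N=1 Z=0
after  4: x0=0x00 x1=0x0b x2=0x26 x3=0xf5 x4=0x26  N=0 Z=0
after  5: x0=0x00 x1=0x0b x2=0x26 x3=0x00 x4=0x26  N=0 Z=1
after  6: x0=0x00 x1=0xe5 x2=0x26 x3=0x00 x4=0x26  N=1 Z=0
after  7: x0=0x00 x1=0xe5 x2=0x26 x3=0x00 x4=0x00  N=0 Z=1
after  8: x0=0x00 x1=0xe5 x2=0x26 x3=0x00 x4=0x00  N=0 Z=1
after  9: x0=0x00 x1=0xe5 x2=0x00 x3=0x00 x4=0x00  N=0 Z=1
after 10: x0=0x00 x1=0x00 x2=0x00 x3=0x00 x4=0x00  N=0 Z=1
-- IRQ taken; context saved, return-PC = 11 --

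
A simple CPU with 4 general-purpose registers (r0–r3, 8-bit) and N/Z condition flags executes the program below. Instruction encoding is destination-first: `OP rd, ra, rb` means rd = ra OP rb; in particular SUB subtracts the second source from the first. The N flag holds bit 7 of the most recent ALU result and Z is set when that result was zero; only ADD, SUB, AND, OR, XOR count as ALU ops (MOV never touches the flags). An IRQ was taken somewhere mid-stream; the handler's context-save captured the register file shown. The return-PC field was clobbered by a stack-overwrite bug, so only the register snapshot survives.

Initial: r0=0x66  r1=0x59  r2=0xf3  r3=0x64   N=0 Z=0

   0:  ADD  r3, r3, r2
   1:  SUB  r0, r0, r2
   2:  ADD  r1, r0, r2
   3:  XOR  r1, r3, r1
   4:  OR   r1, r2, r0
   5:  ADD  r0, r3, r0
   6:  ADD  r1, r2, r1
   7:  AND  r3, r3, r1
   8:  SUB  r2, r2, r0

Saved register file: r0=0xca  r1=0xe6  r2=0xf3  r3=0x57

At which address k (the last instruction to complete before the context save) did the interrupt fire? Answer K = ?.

K = 6

after  0: r0=0x66 r1=0x59 r2=0xf3 r3=0x57  N=0 Z=0
after  1: r0=0x73 r1=0x59 r2=0xf3 r3=0x57  N=0 Z=0
after  2: r0=0x73 r1=0x66 r2=0xf3 r3=0x57  N=0 Z=0
after  3: r0=0x73 r1=0x31 r2=0xf3 r3=0x57  N=0 Z=0
after  4: r0=0x73 r1=0xf3 r2=0xf3 r3=0x57  N=1 Z=0
after  5: r0=0xca r1=0xf3 r2=0xf3 r3=0x57  N=1 Z=0
after  6: r0=0xca r1=0xe6 r2=0xf3 r3=0x57  N=1 Z=0
-- IRQ taken; context saved, return-PC = 7 --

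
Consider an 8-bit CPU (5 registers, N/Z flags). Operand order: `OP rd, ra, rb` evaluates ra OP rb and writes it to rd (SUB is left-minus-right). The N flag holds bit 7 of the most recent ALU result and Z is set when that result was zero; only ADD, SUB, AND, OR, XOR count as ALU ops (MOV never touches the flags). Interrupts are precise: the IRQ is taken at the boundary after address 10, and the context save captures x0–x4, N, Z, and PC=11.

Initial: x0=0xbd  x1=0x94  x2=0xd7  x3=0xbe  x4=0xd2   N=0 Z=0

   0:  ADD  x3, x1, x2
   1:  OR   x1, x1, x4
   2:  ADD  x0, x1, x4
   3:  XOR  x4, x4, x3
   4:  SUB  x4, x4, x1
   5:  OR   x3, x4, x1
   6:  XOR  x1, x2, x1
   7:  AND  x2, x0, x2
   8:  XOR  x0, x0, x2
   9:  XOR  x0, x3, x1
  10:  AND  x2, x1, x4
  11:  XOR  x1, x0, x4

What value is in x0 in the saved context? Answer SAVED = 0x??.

SAVED = 0xf6

after  0: x0=0xbd x1=0x94 x2=0xd7 x3=0x6b x4=0xd2  N=0 Z=0
after  1: x0=0xbd x1=0xd6 x2=0xd7 x3=0x6b x4=0xd2  N=1 Z=0
after  2: x0=0xa8 x1=0xd6 x2=0xd7 x3=0x6b x4=0xd2  N=1 Z=0
after  3: x0=0xa8 x1=0xd6 x2=0xd7 x3=0x6b x4=0xb9  N=1 Z=0
after  4: x0=0xa8 x1=0xd6 x2=0xd7 x3=0x6b x4=0xe3  N=1 Z=0
after  5: x0=0xa8 x1=0xd6 x2=0xd7 x3=0xf7 x4=0xe3  N=1 Z=0
after  6: x0=0xa8 x1=0x01 x2=0xd7 x3=0xf7 x4=0xe3  N=0 Z=0
after  7: x0=0xa8 x1=0x01 x2=0x80 x3=0xf7 x4=0xe3  N=1 Z=0
after  8: x0=0x28 x1=0x01 x2=0x80 x3=0xf7 x4=0xe3  N=0 Z=0
after  9: x0=0xf6 x1=0x01 x2=0x80 x3=0xf7 x4=0xe3  N=1 Z=0
after 10: x0=0xf6 x1=0x01 x2=0x01 x3=0xf7 x4=0xe3  N=0 Z=0
-- IRQ taken; context saved, return-PC = 11 --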